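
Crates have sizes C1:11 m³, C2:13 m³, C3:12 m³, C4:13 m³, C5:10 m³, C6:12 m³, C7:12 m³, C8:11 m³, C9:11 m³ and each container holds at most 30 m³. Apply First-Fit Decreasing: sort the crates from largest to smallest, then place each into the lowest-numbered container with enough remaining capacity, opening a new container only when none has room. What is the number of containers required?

Sorted descending: 13, 13, 12, 12, 12, 11, 11, 11, 10.
container 1: place 13 m³, 17 m³ left
container 1: place 13 m³, 4 m³ left
container 2: place 12 m³, 18 m³ left
container 2: place 12 m³, 6 m³ left
container 3: place 12 m³, 18 m³ left
container 3: place 11 m³, 7 m³ left
container 4: place 11 m³, 19 m³ left
container 4: place 11 m³, 8 m³ left
container 5: place 10 m³, 20 m³ left
Final containers: [13,13] [12,12] [12,11] [11,11] [10].

5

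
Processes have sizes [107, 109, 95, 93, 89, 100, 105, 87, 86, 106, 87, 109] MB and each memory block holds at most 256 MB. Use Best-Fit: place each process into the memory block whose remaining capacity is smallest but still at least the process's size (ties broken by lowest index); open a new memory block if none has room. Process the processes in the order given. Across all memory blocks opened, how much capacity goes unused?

363

memory block 1: place 107 MB, 149 MB left
memory block 1: place 109 MB, 40 MB left
memory block 2: place 95 MB, 161 MB left
memory block 2: place 93 MB, 68 MB left
memory block 3: place 89 MB, 167 MB left
memory block 3: place 100 MB, 67 MB left
memory block 4: place 105 MB, 151 MB left
memory block 4: place 87 MB, 64 MB left
memory block 5: place 86 MB, 170 MB left
memory block 5: place 106 MB, 64 MB left
memory block 6: place 87 MB, 169 MB left
memory block 6: place 109 MB, 60 MB left
6 memory blocks × 256 MB = 1536 MB; used 1173 MB; unused 363 MB.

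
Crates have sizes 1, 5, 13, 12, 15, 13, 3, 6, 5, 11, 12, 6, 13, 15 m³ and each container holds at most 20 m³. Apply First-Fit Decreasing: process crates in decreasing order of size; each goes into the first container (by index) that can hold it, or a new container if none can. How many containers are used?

Sorted descending: 15, 15, 13, 13, 13, 12, 12, 11, 6, 6, 5, 5, 3, 1.
Put 15 m³ in container 1; 5 m³ remain.
Put 15 m³ in container 2; 5 m³ remain.
Put 13 m³ in container 3; 7 m³ remain.
Put 13 m³ in container 4; 7 m³ remain.
Put 13 m³ in container 5; 7 m³ remain.
Put 12 m³ in container 6; 8 m³ remain.
Put 12 m³ in container 7; 8 m³ remain.
Put 11 m³ in container 8; 9 m³ remain.
Put 6 m³ in container 3; 1 m³ remain.
Put 6 m³ in container 4; 1 m³ remain.
Put 5 m³ in container 1; 0 m³ remain.
Put 5 m³ in container 2; 0 m³ remain.
Put 3 m³ in container 5; 4 m³ remain.
Put 1 m³ in container 3; 0 m³ remain.
Final containers: [15,5] [15,5] [13,6,1] [13,6] [13,3] [12] [12] [11].

8 containers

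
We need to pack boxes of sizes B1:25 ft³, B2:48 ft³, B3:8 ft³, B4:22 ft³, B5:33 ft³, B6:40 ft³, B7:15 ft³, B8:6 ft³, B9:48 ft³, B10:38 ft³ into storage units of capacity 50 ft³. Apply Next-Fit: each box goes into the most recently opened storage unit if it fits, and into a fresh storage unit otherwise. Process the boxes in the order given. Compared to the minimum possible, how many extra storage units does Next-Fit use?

Next-Fit: [25] [48] [8,22] [33] [40] [15,6] [48] [38] → 8 storage units.
Total size 283 ft³; any packing needs at least ⌈283/50⌉ = 6 storage units.
An optimal packing achieves that bound: [48] [48] [40,8] [38,6] [33,15] [25,22] → 6 storage units.
Excess: 8 − 6 = 2.

2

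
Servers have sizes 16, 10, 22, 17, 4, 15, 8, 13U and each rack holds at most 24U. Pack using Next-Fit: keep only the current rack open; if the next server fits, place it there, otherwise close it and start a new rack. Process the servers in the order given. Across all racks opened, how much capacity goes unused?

Put 16U in rack 1; 8U remain.
Put 10U in rack 2; 14U remain.
Put 22U in rack 3; 2U remain.
Put 17U in rack 4; 7U remain.
Put 4U in rack 4; 3U remain.
Put 15U in rack 5; 9U remain.
Put 8U in rack 5; 1U remain.
Put 13U in rack 6; 11U remain.
6 racks × 24U = 144U; used 105U; unused 39U.

39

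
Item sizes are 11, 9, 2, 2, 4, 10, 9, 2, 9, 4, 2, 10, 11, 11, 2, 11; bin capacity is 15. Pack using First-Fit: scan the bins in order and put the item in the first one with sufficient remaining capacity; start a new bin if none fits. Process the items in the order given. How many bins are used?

9 bins

bin 1: place 11, 4 left
bin 2: place 9, 6 left
bin 1: place 2, 2 left
bin 1: place 2, 0 left
bin 2: place 4, 2 left
bin 3: place 10, 5 left
bin 4: place 9, 6 left
bin 2: place 2, 0 left
bin 5: place 9, 6 left
bin 3: place 4, 1 left
bin 4: place 2, 4 left
bin 6: place 10, 5 left
bin 7: place 11, 4 left
bin 8: place 11, 4 left
bin 4: place 2, 2 left
bin 9: place 11, 4 left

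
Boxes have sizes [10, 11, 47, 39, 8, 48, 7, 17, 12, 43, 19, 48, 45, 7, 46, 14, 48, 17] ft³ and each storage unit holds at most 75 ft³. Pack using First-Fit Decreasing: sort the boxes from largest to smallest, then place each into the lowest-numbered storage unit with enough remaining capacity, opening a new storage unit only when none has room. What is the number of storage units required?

Sorted descending: 48, 48, 48, 47, 46, 45, 43, 39, 19, 17, 17, 14, 12, 11, 10, 8, 7, 7.
Put 48 ft³ in storage unit 1; 27 ft³ remain.
Put 48 ft³ in storage unit 2; 27 ft³ remain.
Put 48 ft³ in storage unit 3; 27 ft³ remain.
Put 47 ft³ in storage unit 4; 28 ft³ remain.
Put 46 ft³ in storage unit 5; 29 ft³ remain.
Put 45 ft³ in storage unit 6; 30 ft³ remain.
Put 43 ft³ in storage unit 7; 32 ft³ remain.
Put 39 ft³ in storage unit 8; 36 ft³ remain.
Put 19 ft³ in storage unit 1; 8 ft³ remain.
Put 17 ft³ in storage unit 2; 10 ft³ remain.
Put 17 ft³ in storage unit 3; 10 ft³ remain.
Put 14 ft³ in storage unit 4; 14 ft³ remain.
Put 12 ft³ in storage unit 4; 2 ft³ remain.
Put 11 ft³ in storage unit 5; 18 ft³ remain.
Put 10 ft³ in storage unit 2; 0 ft³ remain.
Put 8 ft³ in storage unit 1; 0 ft³ remain.
Put 7 ft³ in storage unit 3; 3 ft³ remain.
Put 7 ft³ in storage unit 5; 11 ft³ remain.

8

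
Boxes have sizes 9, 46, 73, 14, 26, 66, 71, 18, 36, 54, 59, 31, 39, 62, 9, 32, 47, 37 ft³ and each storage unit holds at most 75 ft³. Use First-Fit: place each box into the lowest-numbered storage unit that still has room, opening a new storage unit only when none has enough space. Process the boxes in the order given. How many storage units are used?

11 storage units

storage unit 1: place 9 ft³, 66 ft³ left
storage unit 1: place 46 ft³, 20 ft³ left
storage unit 2: place 73 ft³, 2 ft³ left
storage unit 1: place 14 ft³, 6 ft³ left
storage unit 3: place 26 ft³, 49 ft³ left
storage unit 4: place 66 ft³, 9 ft³ left
storage unit 5: place 71 ft³, 4 ft³ left
storage unit 3: place 18 ft³, 31 ft³ left
storage unit 6: place 36 ft³, 39 ft³ left
storage unit 7: place 54 ft³, 21 ft³ left
storage unit 8: place 59 ft³, 16 ft³ left
storage unit 3: place 31 ft³, 0 ft³ left
storage unit 6: place 39 ft³, 0 ft³ left
storage unit 9: place 62 ft³, 13 ft³ left
storage unit 4: place 9 ft³, 0 ft³ left
storage unit 10: place 32 ft³, 43 ft³ left
storage unit 11: place 47 ft³, 28 ft³ left
storage unit 10: place 37 ft³, 6 ft³ left
Final storage units: [9,46,14] [73] [26,18,31] [66,9] [71] [36,39] [54] [59] [62] [32,37] [47].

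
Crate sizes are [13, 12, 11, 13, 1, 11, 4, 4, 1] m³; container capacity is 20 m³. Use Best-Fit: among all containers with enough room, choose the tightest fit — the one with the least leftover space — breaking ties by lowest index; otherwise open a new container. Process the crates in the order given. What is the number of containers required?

5 containers

container 1: place 13 m³, 7 m³ left
container 2: place 12 m³, 8 m³ left
container 3: place 11 m³, 9 m³ left
container 4: place 13 m³, 7 m³ left
container 1: place 1 m³, 6 m³ left
container 5: place 11 m³, 9 m³ left
container 1: place 4 m³, 2 m³ left
container 4: place 4 m³, 3 m³ left
container 1: place 1 m³, 1 m³ left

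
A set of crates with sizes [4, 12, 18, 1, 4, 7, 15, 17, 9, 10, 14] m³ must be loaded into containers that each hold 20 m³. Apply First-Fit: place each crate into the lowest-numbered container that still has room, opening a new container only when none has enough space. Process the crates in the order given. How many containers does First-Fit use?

7

4 m³ → container 1 (remaining 16 m³)
12 m³ → container 1 (remaining 4 m³)
18 m³ → container 2 (remaining 2 m³)
1 m³ → container 1 (remaining 3 m³)
4 m³ → container 3 (remaining 16 m³)
7 m³ → container 3 (remaining 9 m³)
15 m³ → container 4 (remaining 5 m³)
17 m³ → container 5 (remaining 3 m³)
9 m³ → container 3 (remaining 0 m³)
10 m³ → container 6 (remaining 10 m³)
14 m³ → container 7 (remaining 6 m³)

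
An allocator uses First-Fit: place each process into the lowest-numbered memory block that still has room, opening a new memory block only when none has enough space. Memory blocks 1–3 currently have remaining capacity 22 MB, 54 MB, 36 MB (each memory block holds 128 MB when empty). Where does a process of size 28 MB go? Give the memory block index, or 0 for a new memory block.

2

Memory blocks with room: memory block 2 (54 MB), memory block 3 (36 MB).
The first with room is memory block 2.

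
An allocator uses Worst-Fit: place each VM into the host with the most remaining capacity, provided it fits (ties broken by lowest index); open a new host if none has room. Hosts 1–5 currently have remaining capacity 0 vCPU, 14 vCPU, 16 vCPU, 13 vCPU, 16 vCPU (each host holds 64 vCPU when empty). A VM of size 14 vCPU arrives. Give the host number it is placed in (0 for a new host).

Hosts with room: host 2 (14 vCPU), host 3 (16 vCPU), host 5 (16 vCPU).
Most room is host 3 with 16 vCPU free.

3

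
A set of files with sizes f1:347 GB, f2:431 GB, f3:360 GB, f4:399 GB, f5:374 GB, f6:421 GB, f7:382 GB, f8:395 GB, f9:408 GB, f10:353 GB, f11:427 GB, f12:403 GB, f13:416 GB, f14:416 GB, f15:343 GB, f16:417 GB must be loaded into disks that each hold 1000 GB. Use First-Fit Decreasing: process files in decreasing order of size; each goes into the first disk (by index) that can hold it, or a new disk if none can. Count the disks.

8

Sorted descending: 431, 427, 421, 417, 416, 416, 408, 403, 399, 395, 382, 374, 360, 353, 347, 343.
431 GB → disk 1 (remaining 569 GB)
427 GB → disk 1 (remaining 142 GB)
421 GB → disk 2 (remaining 579 GB)
417 GB → disk 2 (remaining 162 GB)
416 GB → disk 3 (remaining 584 GB)
416 GB → disk 3 (remaining 168 GB)
408 GB → disk 4 (remaining 592 GB)
403 GB → disk 4 (remaining 189 GB)
399 GB → disk 5 (remaining 601 GB)
395 GB → disk 5 (remaining 206 GB)
382 GB → disk 6 (remaining 618 GB)
374 GB → disk 6 (remaining 244 GB)
360 GB → disk 7 (remaining 640 GB)
353 GB → disk 7 (remaining 287 GB)
347 GB → disk 8 (remaining 653 GB)
343 GB → disk 8 (remaining 310 GB)
Final disks: [431,427] [421,417] [416,416] [408,403] [399,395] [382,374] [360,353] [347,343].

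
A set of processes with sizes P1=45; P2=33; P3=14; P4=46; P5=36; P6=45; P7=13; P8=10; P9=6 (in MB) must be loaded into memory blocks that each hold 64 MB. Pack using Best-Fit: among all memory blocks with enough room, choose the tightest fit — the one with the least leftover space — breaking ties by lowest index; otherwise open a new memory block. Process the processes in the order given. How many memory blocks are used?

P1 (45 MB) → memory block 1 (remaining 19 MB)
P2 (33 MB) → memory block 2 (remaining 31 MB)
P3 (14 MB) → memory block 1 (remaining 5 MB)
P4 (46 MB) → memory block 3 (remaining 18 MB)
P5 (36 MB) → memory block 4 (remaining 28 MB)
P6 (45 MB) → memory block 5 (remaining 19 MB)
P7 (13 MB) → memory block 3 (remaining 5 MB)
P8 (10 MB) → memory block 5 (remaining 9 MB)
P9 (6 MB) → memory block 5 (remaining 3 MB)

5 memory blocks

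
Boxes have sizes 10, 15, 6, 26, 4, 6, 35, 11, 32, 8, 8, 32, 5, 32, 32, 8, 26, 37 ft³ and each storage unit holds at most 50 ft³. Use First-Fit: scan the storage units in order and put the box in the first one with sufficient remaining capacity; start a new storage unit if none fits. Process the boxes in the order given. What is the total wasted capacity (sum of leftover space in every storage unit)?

117

storage unit 1: place 10 ft³, 40 ft³ left
storage unit 1: place 15 ft³, 25 ft³ left
storage unit 1: place 6 ft³, 19 ft³ left
storage unit 2: place 26 ft³, 24 ft³ left
storage unit 1: place 4 ft³, 15 ft³ left
storage unit 1: place 6 ft³, 9 ft³ left
storage unit 3: place 35 ft³, 15 ft³ left
storage unit 2: place 11 ft³, 13 ft³ left
storage unit 4: place 32 ft³, 18 ft³ left
storage unit 1: place 8 ft³, 1 ft³ left
storage unit 2: place 8 ft³, 5 ft³ left
storage unit 5: place 32 ft³, 18 ft³ left
storage unit 2: place 5 ft³, 0 ft³ left
storage unit 6: place 32 ft³, 18 ft³ left
storage unit 7: place 32 ft³, 18 ft³ left
storage unit 3: place 8 ft³, 7 ft³ left
storage unit 8: place 26 ft³, 24 ft³ left
storage unit 9: place 37 ft³, 13 ft³ left
9 storage units × 50 ft³ = 450 ft³; used 333 ft³; unused 117 ft³.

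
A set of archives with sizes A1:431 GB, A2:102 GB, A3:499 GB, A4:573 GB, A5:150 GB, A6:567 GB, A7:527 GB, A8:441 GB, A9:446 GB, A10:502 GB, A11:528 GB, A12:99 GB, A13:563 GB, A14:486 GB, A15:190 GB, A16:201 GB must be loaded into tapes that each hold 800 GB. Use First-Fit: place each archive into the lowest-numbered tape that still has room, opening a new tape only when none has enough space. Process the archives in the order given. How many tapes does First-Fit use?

11

A1 (431 GB) → tape 1 (remaining 369 GB)
A2 (102 GB) → tape 1 (remaining 267 GB)
A3 (499 GB) → tape 2 (remaining 301 GB)
A4 (573 GB) → tape 3 (remaining 227 GB)
A5 (150 GB) → tape 1 (remaining 117 GB)
A6 (567 GB) → tape 4 (remaining 233 GB)
A7 (527 GB) → tape 5 (remaining 273 GB)
A8 (441 GB) → tape 6 (remaining 359 GB)
A9 (446 GB) → tape 7 (remaining 354 GB)
A10 (502 GB) → tape 8 (remaining 298 GB)
A11 (528 GB) → tape 9 (remaining 272 GB)
A12 (99 GB) → tape 1 (remaining 18 GB)
A13 (563 GB) → tape 10 (remaining 237 GB)
A14 (486 GB) → tape 11 (remaining 314 GB)
A15 (190 GB) → tape 2 (remaining 111 GB)
A16 (201 GB) → tape 3 (remaining 26 GB)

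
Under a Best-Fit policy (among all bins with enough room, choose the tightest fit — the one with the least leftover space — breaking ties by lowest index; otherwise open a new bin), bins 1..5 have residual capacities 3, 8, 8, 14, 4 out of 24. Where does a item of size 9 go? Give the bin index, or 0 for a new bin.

Bins with room: bin 4 (14).
Tightest fit is bin 4 with 14 free.

4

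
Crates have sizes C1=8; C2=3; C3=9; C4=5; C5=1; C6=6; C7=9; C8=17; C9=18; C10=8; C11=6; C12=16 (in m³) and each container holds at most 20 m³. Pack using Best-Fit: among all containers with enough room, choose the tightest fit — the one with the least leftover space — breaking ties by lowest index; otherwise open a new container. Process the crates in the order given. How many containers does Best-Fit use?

6

container 1: place C1 (8 m³), 12 m³ left
container 1: place C2 (3 m³), 9 m³ left
container 1: place C3 (9 m³), 0 m³ left
container 2: place C4 (5 m³), 15 m³ left
container 2: place C5 (1 m³), 14 m³ left
container 2: place C6 (6 m³), 8 m³ left
container 3: place C7 (9 m³), 11 m³ left
container 4: place C8 (17 m³), 3 m³ left
container 5: place C9 (18 m³), 2 m³ left
container 2: place C10 (8 m³), 0 m³ left
container 3: place C11 (6 m³), 5 m³ left
container 6: place C12 (16 m³), 4 m³ left
Final containers: [8,3,9] [5,1,6,8] [9,6] [17] [18] [16].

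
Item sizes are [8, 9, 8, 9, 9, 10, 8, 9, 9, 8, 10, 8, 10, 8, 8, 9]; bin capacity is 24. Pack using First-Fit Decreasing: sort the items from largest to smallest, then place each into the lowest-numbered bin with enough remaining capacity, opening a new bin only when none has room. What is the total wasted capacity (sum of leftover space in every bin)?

Sorted descending: 10, 10, 10, 9, 9, 9, 9, 9, 9, 8, 8, 8, 8, 8, 8, 8.
10 → bin 1 (remaining 14)
10 → bin 1 (remaining 4)
10 → bin 2 (remaining 14)
9 → bin 2 (remaining 5)
9 → bin 3 (remaining 15)
9 → bin 3 (remaining 6)
9 → bin 4 (remaining 15)
9 → bin 4 (remaining 6)
9 → bin 5 (remaining 15)
8 → bin 5 (remaining 7)
8 → bin 6 (remaining 16)
8 → bin 6 (remaining 8)
8 → bin 6 (remaining 0)
8 → bin 7 (remaining 16)
8 → bin 7 (remaining 8)
8 → bin 7 (remaining 0)
7 bins × 24 = 168; used 140; unused 28.

28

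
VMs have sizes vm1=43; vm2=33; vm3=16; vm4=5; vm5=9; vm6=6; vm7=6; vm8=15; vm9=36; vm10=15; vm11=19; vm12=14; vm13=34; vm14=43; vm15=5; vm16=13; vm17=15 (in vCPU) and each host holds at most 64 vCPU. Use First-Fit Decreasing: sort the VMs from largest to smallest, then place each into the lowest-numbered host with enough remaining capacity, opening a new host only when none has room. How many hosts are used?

6 hosts

Sorted descending: 43, 43, 36, 34, 33, 19, 16, 15, 15, 15, 14, 13, 9, 6, 6, 5, 5.
host 1: place 43 vCPU, 21 vCPU left
host 2: place 43 vCPU, 21 vCPU left
host 3: place 36 vCPU, 28 vCPU left
host 4: place 34 vCPU, 30 vCPU left
host 5: place 33 vCPU, 31 vCPU left
host 1: place 19 vCPU, 2 vCPU left
host 2: place 16 vCPU, 5 vCPU left
host 3: place 15 vCPU, 13 vCPU left
host 4: place 15 vCPU, 15 vCPU left
host 4: place 15 vCPU, 0 vCPU left
host 5: place 14 vCPU, 17 vCPU left
host 3: place 13 vCPU, 0 vCPU left
host 5: place 9 vCPU, 8 vCPU left
host 5: place 6 vCPU, 2 vCPU left
host 6: place 6 vCPU, 58 vCPU left
host 2: place 5 vCPU, 0 vCPU left
host 6: place 5 vCPU, 53 vCPU left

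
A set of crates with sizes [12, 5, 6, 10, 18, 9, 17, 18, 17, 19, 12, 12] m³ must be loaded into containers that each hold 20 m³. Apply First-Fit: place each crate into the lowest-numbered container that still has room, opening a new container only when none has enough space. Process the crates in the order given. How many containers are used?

10

Put 12 m³ in container 1; 8 m³ remain.
Put 5 m³ in container 1; 3 m³ remain.
Put 6 m³ in container 2; 14 m³ remain.
Put 10 m³ in container 2; 4 m³ remain.
Put 18 m³ in container 3; 2 m³ remain.
Put 9 m³ in container 4; 11 m³ remain.
Put 17 m³ in container 5; 3 m³ remain.
Put 18 m³ in container 6; 2 m³ remain.
Put 17 m³ in container 7; 3 m³ remain.
Put 19 m³ in container 8; 1 m³ remain.
Put 12 m³ in container 9; 8 m³ remain.
Put 12 m³ in container 10; 8 m³ remain.
Final containers: [12,5] [6,10] [18] [9] [17] [18] [17] [19] [12] [12].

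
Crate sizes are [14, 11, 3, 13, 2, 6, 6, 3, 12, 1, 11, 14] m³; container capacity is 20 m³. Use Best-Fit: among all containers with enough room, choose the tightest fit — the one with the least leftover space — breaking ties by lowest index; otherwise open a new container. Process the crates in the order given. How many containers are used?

container 1: place 14 m³, 6 m³ left
container 2: place 11 m³, 9 m³ left
container 1: place 3 m³, 3 m³ left
container 3: place 13 m³, 7 m³ left
container 1: place 2 m³, 1 m³ left
container 3: place 6 m³, 1 m³ left
container 2: place 6 m³, 3 m³ left
container 2: place 3 m³, 0 m³ left
container 4: place 12 m³, 8 m³ left
container 1: place 1 m³, 0 m³ left
container 5: place 11 m³, 9 m³ left
container 6: place 14 m³, 6 m³ left

6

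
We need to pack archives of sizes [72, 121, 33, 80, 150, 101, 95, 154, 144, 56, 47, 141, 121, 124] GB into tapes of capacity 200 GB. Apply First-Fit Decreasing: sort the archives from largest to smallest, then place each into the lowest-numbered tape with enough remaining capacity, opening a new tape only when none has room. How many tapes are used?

9

Sorted descending: 154, 150, 144, 141, 124, 121, 121, 101, 95, 80, 72, 56, 47, 33.
154 GB → tape 1 (remaining 46 GB)
150 GB → tape 2 (remaining 50 GB)
144 GB → tape 3 (remaining 56 GB)
141 GB → tape 4 (remaining 59 GB)
124 GB → tape 5 (remaining 76 GB)
121 GB → tape 6 (remaining 79 GB)
121 GB → tape 7 (remaining 79 GB)
101 GB → tape 8 (remaining 99 GB)
95 GB → tape 8 (remaining 4 GB)
80 GB → tape 9 (remaining 120 GB)
72 GB → tape 5 (remaining 4 GB)
56 GB → tape 3 (remaining 0 GB)
47 GB → tape 2 (remaining 3 GB)
33 GB → tape 1 (remaining 13 GB)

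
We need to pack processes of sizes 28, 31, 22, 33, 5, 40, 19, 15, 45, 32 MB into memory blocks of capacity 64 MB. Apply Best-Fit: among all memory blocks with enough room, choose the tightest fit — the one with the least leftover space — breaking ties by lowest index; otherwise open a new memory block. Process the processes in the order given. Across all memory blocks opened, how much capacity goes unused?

28 MB → memory block 1 (remaining 36 MB)
31 MB → memory block 1 (remaining 5 MB)
22 MB → memory block 2 (remaining 42 MB)
33 MB → memory block 2 (remaining 9 MB)
5 MB → memory block 1 (remaining 0 MB)
40 MB → memory block 3 (remaining 24 MB)
19 MB → memory block 3 (remaining 5 MB)
15 MB → memory block 4 (remaining 49 MB)
45 MB → memory block 4 (remaining 4 MB)
32 MB → memory block 5 (remaining 32 MB)
5 memory blocks × 64 MB = 320 MB; used 270 MB; unused 50 MB.

50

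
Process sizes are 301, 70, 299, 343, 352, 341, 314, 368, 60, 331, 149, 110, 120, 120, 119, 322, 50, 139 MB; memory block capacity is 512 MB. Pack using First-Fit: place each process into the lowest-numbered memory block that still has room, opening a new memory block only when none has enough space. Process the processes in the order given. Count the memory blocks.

9 memory blocks

Put 301 MB in memory block 1; 211 MB remain.
Put 70 MB in memory block 1; 141 MB remain.
Put 299 MB in memory block 2; 213 MB remain.
Put 343 MB in memory block 3; 169 MB remain.
Put 352 MB in memory block 4; 160 MB remain.
Put 341 MB in memory block 5; 171 MB remain.
Put 314 MB in memory block 6; 198 MB remain.
Put 368 MB in memory block 7; 144 MB remain.
Put 60 MB in memory block 1; 81 MB remain.
Put 331 MB in memory block 8; 181 MB remain.
Put 149 MB in memory block 2; 64 MB remain.
Put 110 MB in memory block 3; 59 MB remain.
Put 120 MB in memory block 4; 40 MB remain.
Put 120 MB in memory block 5; 51 MB remain.
Put 119 MB in memory block 6; 79 MB remain.
Put 322 MB in memory block 9; 190 MB remain.
Put 50 MB in memory block 1; 31 MB remain.
Put 139 MB in memory block 7; 5 MB remain.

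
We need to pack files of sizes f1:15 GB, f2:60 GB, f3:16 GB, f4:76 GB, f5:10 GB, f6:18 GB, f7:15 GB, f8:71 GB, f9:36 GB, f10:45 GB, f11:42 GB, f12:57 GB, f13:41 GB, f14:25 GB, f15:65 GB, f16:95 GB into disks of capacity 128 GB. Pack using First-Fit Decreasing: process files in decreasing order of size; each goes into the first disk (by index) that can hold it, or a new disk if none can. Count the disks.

6 disks

Sorted descending: 95, 76, 71, 65, 60, 57, 45, 42, 41, 36, 25, 18, 16, 15, 15, 10.
disk 1: place 95 GB, 33 GB left
disk 2: place 76 GB, 52 GB left
disk 3: place 71 GB, 57 GB left
disk 4: place 65 GB, 63 GB left
disk 4: place 60 GB, 3 GB left
disk 3: place 57 GB, 0 GB left
disk 2: place 45 GB, 7 GB left
disk 5: place 42 GB, 86 GB left
disk 5: place 41 GB, 45 GB left
disk 5: place 36 GB, 9 GB left
disk 1: place 25 GB, 8 GB left
disk 6: place 18 GB, 110 GB left
disk 6: place 16 GB, 94 GB left
disk 6: place 15 GB, 79 GB left
disk 6: place 15 GB, 64 GB left
disk 6: place 10 GB, 54 GB left
Final disks: [95,25] [76,45] [71,57] [65,60] [42,41,36] [18,16,15,15,10].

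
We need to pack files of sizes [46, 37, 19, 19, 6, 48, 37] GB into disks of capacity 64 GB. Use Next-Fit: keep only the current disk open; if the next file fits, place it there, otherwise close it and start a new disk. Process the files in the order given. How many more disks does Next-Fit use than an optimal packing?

Next-Fit: [46] [37,19] [19,6] [48] [37] → 5 disks.
Total size 212 GB; any packing needs at least ⌈212/64⌉ = 4 disks.
An optimal packing achieves that bound: [48,6] [46] [37,19] [37,19] → 4 disks.
Excess: 5 − 4 = 1.

1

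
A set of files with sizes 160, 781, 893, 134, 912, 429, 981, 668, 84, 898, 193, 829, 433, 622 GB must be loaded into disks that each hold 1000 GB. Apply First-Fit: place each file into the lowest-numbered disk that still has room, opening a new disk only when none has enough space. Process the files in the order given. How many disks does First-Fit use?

10

Put 160 GB in disk 1; 840 GB remain.
Put 781 GB in disk 1; 59 GB remain.
Put 893 GB in disk 2; 107 GB remain.
Put 134 GB in disk 3; 866 GB remain.
Put 912 GB in disk 4; 88 GB remain.
Put 429 GB in disk 3; 437 GB remain.
Put 981 GB in disk 5; 19 GB remain.
Put 668 GB in disk 6; 332 GB remain.
Put 84 GB in disk 2; 23 GB remain.
Put 898 GB in disk 7; 102 GB remain.
Put 193 GB in disk 3; 244 GB remain.
Put 829 GB in disk 8; 171 GB remain.
Put 433 GB in disk 9; 567 GB remain.
Put 622 GB in disk 10; 378 GB remain.
Final disks: [160,781] [893,84] [134,429,193] [912] [981] [668] [898] [829] [433] [622].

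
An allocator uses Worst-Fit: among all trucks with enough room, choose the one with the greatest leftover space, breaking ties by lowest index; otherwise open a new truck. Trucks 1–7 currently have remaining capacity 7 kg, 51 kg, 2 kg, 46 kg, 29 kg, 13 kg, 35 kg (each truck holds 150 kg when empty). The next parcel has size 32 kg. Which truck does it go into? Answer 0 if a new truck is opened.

Trucks with room: truck 2 (51 kg), truck 4 (46 kg), truck 7 (35 kg).
Most room is truck 2 with 51 kg free.

2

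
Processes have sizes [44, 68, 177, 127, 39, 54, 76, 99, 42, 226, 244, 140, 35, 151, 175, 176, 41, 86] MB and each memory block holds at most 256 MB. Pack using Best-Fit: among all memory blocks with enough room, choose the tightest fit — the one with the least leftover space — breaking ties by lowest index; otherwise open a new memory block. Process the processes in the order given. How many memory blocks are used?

Put 44 MB in memory block 1; 212 MB remain.
Put 68 MB in memory block 1; 144 MB remain.
Put 177 MB in memory block 2; 79 MB remain.
Put 127 MB in memory block 1; 17 MB remain.
Put 39 MB in memory block 2; 40 MB remain.
Put 54 MB in memory block 3; 202 MB remain.
Put 76 MB in memory block 3; 126 MB remain.
Put 99 MB in memory block 3; 27 MB remain.
Put 42 MB in memory block 4; 214 MB remain.
Put 226 MB in memory block 5; 30 MB remain.
Put 244 MB in memory block 6; 12 MB remain.
Put 140 MB in memory block 4; 74 MB remain.
Put 35 MB in memory block 2; 5 MB remain.
Put 151 MB in memory block 7; 105 MB remain.
Put 175 MB in memory block 8; 81 MB remain.
Put 176 MB in memory block 9; 80 MB remain.
Put 41 MB in memory block 4; 33 MB remain.
Put 86 MB in memory block 7; 19 MB remain.
Final memory blocks: [44,68,127] [177,39,35] [54,76,99] [42,140,41] [226] [244] [151,86] [175] [176].

9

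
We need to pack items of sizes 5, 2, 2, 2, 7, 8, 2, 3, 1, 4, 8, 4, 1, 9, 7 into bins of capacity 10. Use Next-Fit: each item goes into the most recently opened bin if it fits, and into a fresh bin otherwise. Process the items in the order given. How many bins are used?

8

5 → bin 1 (remaining 5)
2 → bin 1 (remaining 3)
2 → bin 1 (remaining 1)
2 → bin 2 (remaining 8)
7 → bin 2 (remaining 1)
8 → bin 3 (remaining 2)
2 → bin 3 (remaining 0)
3 → bin 4 (remaining 7)
1 → bin 4 (remaining 6)
4 → bin 4 (remaining 2)
8 → bin 5 (remaining 2)
4 → bin 6 (remaining 6)
1 → bin 6 (remaining 5)
9 → bin 7 (remaining 1)
7 → bin 8 (remaining 3)
Final bins: [5,2,2] [2,7] [8,2] [3,1,4] [8] [4,1] [9] [7].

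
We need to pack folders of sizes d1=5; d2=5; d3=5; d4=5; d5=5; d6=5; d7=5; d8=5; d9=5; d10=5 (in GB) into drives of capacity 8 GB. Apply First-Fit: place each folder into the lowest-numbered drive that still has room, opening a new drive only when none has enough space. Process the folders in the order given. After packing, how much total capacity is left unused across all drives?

30

Put d1 (5 GB) in drive 1; 3 GB remain.
Put d2 (5 GB) in drive 2; 3 GB remain.
Put d3 (5 GB) in drive 3; 3 GB remain.
Put d4 (5 GB) in drive 4; 3 GB remain.
Put d5 (5 GB) in drive 5; 3 GB remain.
Put d6 (5 GB) in drive 6; 3 GB remain.
Put d7 (5 GB) in drive 7; 3 GB remain.
Put d8 (5 GB) in drive 8; 3 GB remain.
Put d9 (5 GB) in drive 9; 3 GB remain.
Put d10 (5 GB) in drive 10; 3 GB remain.
10 drives × 8 GB = 80 GB; used 50 GB; unused 30 GB.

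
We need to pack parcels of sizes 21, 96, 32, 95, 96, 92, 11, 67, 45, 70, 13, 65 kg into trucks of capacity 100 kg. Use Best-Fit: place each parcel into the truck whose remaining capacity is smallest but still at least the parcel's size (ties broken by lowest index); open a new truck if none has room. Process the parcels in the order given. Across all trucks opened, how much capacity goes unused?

21 kg → truck 1 (remaining 79 kg)
96 kg → truck 2 (remaining 4 kg)
32 kg → truck 1 (remaining 47 kg)
95 kg → truck 3 (remaining 5 kg)
96 kg → truck 4 (remaining 4 kg)
92 kg → truck 5 (remaining 8 kg)
11 kg → truck 1 (remaining 36 kg)
67 kg → truck 6 (remaining 33 kg)
45 kg → truck 7 (remaining 55 kg)
70 kg → truck 8 (remaining 30 kg)
13 kg → truck 8 (remaining 17 kg)
65 kg → truck 9 (remaining 35 kg)
9 trucks × 100 kg = 900 kg; used 703 kg; unused 197 kg.

197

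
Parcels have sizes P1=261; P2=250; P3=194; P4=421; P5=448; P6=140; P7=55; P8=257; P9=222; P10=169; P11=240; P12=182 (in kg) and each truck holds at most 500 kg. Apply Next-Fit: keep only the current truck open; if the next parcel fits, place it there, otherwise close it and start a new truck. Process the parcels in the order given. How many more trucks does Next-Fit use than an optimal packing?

1

Next-Fit: [261] [250,194] [421] [448] [140,55,257] [222,169] [240,182] → 7 trucks.
Total size 2839 kg; any packing needs at least ⌈2839/500⌉ = 6 trucks.
An optimal packing achieves that bound: [448] [421,55] [261,222] [257,240] [250,194] [182,169,140] → 6 trucks.
Excess: 7 − 6 = 1.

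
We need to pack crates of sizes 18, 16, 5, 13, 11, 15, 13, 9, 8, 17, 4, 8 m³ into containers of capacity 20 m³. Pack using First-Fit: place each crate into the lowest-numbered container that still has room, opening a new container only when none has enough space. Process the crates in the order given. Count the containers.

container 1: place 18 m³, 2 m³ left
container 2: place 16 m³, 4 m³ left
container 3: place 5 m³, 15 m³ left
container 3: place 13 m³, 2 m³ left
container 4: place 11 m³, 9 m³ left
container 5: place 15 m³, 5 m³ left
container 6: place 13 m³, 7 m³ left
container 4: place 9 m³, 0 m³ left
container 7: place 8 m³, 12 m³ left
container 8: place 17 m³, 3 m³ left
container 2: place 4 m³, 0 m³ left
container 7: place 8 m³, 4 m³ left
Final containers: [18] [16,4] [5,13] [11,9] [15] [13] [8,8] [17].

8 containers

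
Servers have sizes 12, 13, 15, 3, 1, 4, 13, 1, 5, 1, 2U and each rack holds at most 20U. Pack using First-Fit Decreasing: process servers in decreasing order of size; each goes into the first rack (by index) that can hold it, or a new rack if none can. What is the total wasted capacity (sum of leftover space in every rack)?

10

Sorted descending: 15, 13, 13, 12, 5, 4, 3, 2, 1, 1, 1.
Put 15U in rack 1; 5U remain.
Put 13U in rack 2; 7U remain.
Put 13U in rack 3; 7U remain.
Put 12U in rack 4; 8U remain.
Put 5U in rack 1; 0U remain.
Put 4U in rack 2; 3U remain.
Put 3U in rack 2; 0U remain.
Put 2U in rack 3; 5U remain.
Put 1U in rack 3; 4U remain.
Put 1U in rack 3; 3U remain.
Put 1U in rack 3; 2U remain.
4 racks × 20U = 80U; used 70U; unused 10U.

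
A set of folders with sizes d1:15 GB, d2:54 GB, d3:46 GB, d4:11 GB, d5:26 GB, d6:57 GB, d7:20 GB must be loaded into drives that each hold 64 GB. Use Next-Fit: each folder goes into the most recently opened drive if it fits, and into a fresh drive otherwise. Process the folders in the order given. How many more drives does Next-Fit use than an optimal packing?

2

Next-Fit: [15] [54] [46,11] [26] [57] [20] → 6 drives.
Total size 229 GB; any packing needs at least ⌈229/64⌉ = 4 drives.
An optimal packing achieves that bound: [57] [54] [46,15] [26,20,11] → 4 drives.
Excess: 6 − 4 = 2.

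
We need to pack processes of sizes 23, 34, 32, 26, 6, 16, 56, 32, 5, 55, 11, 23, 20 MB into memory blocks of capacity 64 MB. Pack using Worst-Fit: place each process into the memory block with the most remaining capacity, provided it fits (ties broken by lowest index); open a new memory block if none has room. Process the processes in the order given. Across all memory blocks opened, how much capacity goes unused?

memory block 1: place 23 MB, 41 MB left
memory block 1: place 34 MB, 7 MB left
memory block 2: place 32 MB, 32 MB left
memory block 2: place 26 MB, 6 MB left
memory block 1: place 6 MB, 1 MB left
memory block 3: place 16 MB, 48 MB left
memory block 4: place 56 MB, 8 MB left
memory block 3: place 32 MB, 16 MB left
memory block 3: place 5 MB, 11 MB left
memory block 5: place 55 MB, 9 MB left
memory block 3: place 11 MB, 0 MB left
memory block 6: place 23 MB, 41 MB left
memory block 6: place 20 MB, 21 MB left
6 memory blocks × 64 MB = 384 MB; used 339 MB; unused 45 MB.

45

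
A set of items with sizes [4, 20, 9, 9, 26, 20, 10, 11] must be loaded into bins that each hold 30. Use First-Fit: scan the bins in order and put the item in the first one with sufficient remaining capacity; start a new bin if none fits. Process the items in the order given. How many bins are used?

5 bins

4 → bin 1 (remaining 26)
20 → bin 1 (remaining 6)
9 → bin 2 (remaining 21)
9 → bin 2 (remaining 12)
26 → bin 3 (remaining 4)
20 → bin 4 (remaining 10)
10 → bin 2 (remaining 2)
11 → bin 5 (remaining 19)
Final bins: [4,20] [9,9,10] [26] [20] [11].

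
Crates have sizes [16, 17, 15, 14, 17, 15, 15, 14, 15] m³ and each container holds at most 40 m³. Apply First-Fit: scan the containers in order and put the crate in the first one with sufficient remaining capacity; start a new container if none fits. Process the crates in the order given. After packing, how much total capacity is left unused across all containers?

62

16 m³ → container 1 (remaining 24 m³)
17 m³ → container 1 (remaining 7 m³)
15 m³ → container 2 (remaining 25 m³)
14 m³ → container 2 (remaining 11 m³)
17 m³ → container 3 (remaining 23 m³)
15 m³ → container 3 (remaining 8 m³)
15 m³ → container 4 (remaining 25 m³)
14 m³ → container 4 (remaining 11 m³)
15 m³ → container 5 (remaining 25 m³)
5 containers × 40 m³ = 200 m³; used 138 m³; unused 62 m³.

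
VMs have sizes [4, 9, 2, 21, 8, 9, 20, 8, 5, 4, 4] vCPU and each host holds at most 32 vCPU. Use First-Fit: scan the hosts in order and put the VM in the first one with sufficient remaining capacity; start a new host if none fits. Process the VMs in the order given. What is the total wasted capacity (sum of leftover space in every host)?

34

4 vCPU → host 1 (remaining 28 vCPU)
9 vCPU → host 1 (remaining 19 vCPU)
2 vCPU → host 1 (remaining 17 vCPU)
21 vCPU → host 2 (remaining 11 vCPU)
8 vCPU → host 1 (remaining 9 vCPU)
9 vCPU → host 1 (remaining 0 vCPU)
20 vCPU → host 3 (remaining 12 vCPU)
8 vCPU → host 2 (remaining 3 vCPU)
5 vCPU → host 3 (remaining 7 vCPU)
4 vCPU → host 3 (remaining 3 vCPU)
4 vCPU → host 4 (remaining 28 vCPU)
4 hosts × 32 vCPU = 128 vCPU; used 94 vCPU; unused 34 vCPU.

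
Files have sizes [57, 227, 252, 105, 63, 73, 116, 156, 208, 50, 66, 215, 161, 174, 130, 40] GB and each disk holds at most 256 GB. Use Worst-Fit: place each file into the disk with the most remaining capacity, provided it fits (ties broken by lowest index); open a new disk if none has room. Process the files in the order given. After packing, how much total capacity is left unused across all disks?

disk 1: place 57 GB, 199 GB left
disk 2: place 227 GB, 29 GB left
disk 3: place 252 GB, 4 GB left
disk 1: place 105 GB, 94 GB left
disk 1: place 63 GB, 31 GB left
disk 4: place 73 GB, 183 GB left
disk 4: place 116 GB, 67 GB left
disk 5: place 156 GB, 100 GB left
disk 6: place 208 GB, 48 GB left
disk 5: place 50 GB, 50 GB left
disk 4: place 66 GB, 1 GB left
disk 7: place 215 GB, 41 GB left
disk 8: place 161 GB, 95 GB left
disk 9: place 174 GB, 82 GB left
disk 10: place 130 GB, 126 GB left
disk 10: place 40 GB, 86 GB left
10 disks × 256 GB = 2560 GB; used 2093 GB; unused 467 GB.

467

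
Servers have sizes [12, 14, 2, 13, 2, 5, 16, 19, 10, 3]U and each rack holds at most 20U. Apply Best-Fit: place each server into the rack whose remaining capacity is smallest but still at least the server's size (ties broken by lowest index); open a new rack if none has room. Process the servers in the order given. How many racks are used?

Put 12U in rack 1; 8U remain.
Put 14U in rack 2; 6U remain.
Put 2U in rack 2; 4U remain.
Put 13U in rack 3; 7U remain.
Put 2U in rack 2; 2U remain.
Put 5U in rack 3; 2U remain.
Put 16U in rack 4; 4U remain.
Put 19U in rack 5; 1U remain.
Put 10U in rack 6; 10U remain.
Put 3U in rack 4; 1U remain.
Final racks: [12] [14,2,2] [13,5] [16,3] [19] [10].

6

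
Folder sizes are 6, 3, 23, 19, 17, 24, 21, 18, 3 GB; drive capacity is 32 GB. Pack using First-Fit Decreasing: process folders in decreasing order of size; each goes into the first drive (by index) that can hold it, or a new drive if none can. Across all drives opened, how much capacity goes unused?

58

Sorted descending: 24, 23, 21, 19, 18, 17, 6, 3, 3.
24 GB → drive 1 (remaining 8 GB)
23 GB → drive 2 (remaining 9 GB)
21 GB → drive 3 (remaining 11 GB)
19 GB → drive 4 (remaining 13 GB)
18 GB → drive 5 (remaining 14 GB)
17 GB → drive 6 (remaining 15 GB)
6 GB → drive 1 (remaining 2 GB)
3 GB → drive 2 (remaining 6 GB)
3 GB → drive 2 (remaining 3 GB)
6 drives × 32 GB = 192 GB; used 134 GB; unused 58 GB.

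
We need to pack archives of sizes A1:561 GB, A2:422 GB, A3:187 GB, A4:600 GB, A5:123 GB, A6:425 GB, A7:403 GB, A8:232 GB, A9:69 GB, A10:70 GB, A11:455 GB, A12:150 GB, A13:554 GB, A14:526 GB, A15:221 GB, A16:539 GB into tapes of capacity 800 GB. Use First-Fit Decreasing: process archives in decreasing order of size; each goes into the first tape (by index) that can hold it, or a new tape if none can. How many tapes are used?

Sorted descending: 600, 561, 554, 539, 526, 455, 425, 422, 403, 232, 221, 187, 150, 123, 70, 69.
Put 600 GB in tape 1; 200 GB remain.
Put 561 GB in tape 2; 239 GB remain.
Put 554 GB in tape 3; 246 GB remain.
Put 539 GB in tape 4; 261 GB remain.
Put 526 GB in tape 5; 274 GB remain.
Put 455 GB in tape 6; 345 GB remain.
Put 425 GB in tape 7; 375 GB remain.
Put 422 GB in tape 8; 378 GB remain.
Put 403 GB in tape 9; 397 GB remain.
Put 232 GB in tape 2; 7 GB remain.
Put 221 GB in tape 3; 25 GB remain.
Put 187 GB in tape 1; 13 GB remain.
Put 150 GB in tape 4; 111 GB remain.
Put 123 GB in tape 5; 151 GB remain.
Put 70 GB in tape 4; 41 GB remain.
Put 69 GB in tape 5; 82 GB remain.

9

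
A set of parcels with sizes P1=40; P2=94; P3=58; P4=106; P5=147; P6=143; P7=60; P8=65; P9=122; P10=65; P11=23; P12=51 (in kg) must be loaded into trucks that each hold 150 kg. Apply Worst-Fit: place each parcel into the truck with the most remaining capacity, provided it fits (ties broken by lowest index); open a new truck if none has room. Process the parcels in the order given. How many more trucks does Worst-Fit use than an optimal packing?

Worst-Fit: [40,94] [58,60] [106,23] [147] [143] [65,65] [122] [51] → 8 trucks.
Total size 974 kg; any packing needs at least ⌈974/150⌉ = 7 trucks.
An optimal packing achieves that bound: [147] [143] [122,23] [106,40] [94,51] [65,65] [60,58] → 7 trucks.
Excess: 8 − 7 = 1.

1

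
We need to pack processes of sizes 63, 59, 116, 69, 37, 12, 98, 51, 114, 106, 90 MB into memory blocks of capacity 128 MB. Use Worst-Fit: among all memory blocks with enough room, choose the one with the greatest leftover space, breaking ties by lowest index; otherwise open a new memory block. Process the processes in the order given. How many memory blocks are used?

8

63 MB → memory block 1 (remaining 65 MB)
59 MB → memory block 1 (remaining 6 MB)
116 MB → memory block 2 (remaining 12 MB)
69 MB → memory block 3 (remaining 59 MB)
37 MB → memory block 3 (remaining 22 MB)
12 MB → memory block 3 (remaining 10 MB)
98 MB → memory block 4 (remaining 30 MB)
51 MB → memory block 5 (remaining 77 MB)
114 MB → memory block 6 (remaining 14 MB)
106 MB → memory block 7 (remaining 22 MB)
90 MB → memory block 8 (remaining 38 MB)
Final memory blocks: [63,59] [116] [69,37,12] [98] [51] [114] [106] [90].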